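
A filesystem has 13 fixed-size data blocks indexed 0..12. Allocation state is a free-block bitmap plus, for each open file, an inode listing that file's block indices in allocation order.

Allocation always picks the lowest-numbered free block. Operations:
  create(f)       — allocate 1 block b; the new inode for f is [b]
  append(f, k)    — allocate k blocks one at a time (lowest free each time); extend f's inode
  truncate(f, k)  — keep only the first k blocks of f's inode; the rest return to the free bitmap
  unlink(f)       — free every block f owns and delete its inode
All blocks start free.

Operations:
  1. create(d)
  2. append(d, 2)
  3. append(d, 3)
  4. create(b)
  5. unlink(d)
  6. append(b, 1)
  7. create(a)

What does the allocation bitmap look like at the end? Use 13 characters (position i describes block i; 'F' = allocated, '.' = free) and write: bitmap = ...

bitmap = FF....F......

create(d): bitmap=F............ | d=[0]
append(d, 2): bitmap=FFF.......... | d=[0, 1, 2]
append(d, 3): bitmap=FFFFFF....... | d=[0, 1, 2, 3, 4, 5]
create(b): bitmap=FFFFFFF...... | b=[6] d=[0, 1, 2, 3, 4, 5]
unlink(d): bitmap=......F...... | b=[6]
append(b, 1): bitmap=F.....F...... | b=[6, 0]
create(a): bitmap=FF....F...... | a=[1] b=[6, 0]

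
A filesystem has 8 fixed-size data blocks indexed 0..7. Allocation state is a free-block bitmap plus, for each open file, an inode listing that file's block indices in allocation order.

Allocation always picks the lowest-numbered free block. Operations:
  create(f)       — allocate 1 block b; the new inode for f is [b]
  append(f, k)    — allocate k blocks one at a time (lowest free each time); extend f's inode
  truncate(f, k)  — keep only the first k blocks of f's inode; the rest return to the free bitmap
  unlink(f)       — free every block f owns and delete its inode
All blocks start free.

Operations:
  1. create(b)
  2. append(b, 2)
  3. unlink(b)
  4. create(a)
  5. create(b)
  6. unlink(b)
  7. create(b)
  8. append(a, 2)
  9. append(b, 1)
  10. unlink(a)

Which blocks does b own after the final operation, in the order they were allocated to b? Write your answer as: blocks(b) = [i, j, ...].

[1] create(b) — b=0 (map F.......)
[2] append(b, 2) — b=0,1,2 (map FFF.....)
[3] unlink(b) —  (map ........)
[4] create(a) — a=0 (map F.......)
[5] create(b) — a=0 b=1 (map FF......)
[6] unlink(b) — a=0 (map F.......)
[7] create(b) — a=0 b=1 (map FF......)
[8] append(a, 2) — a=0,2,3 b=1 (map FFFF....)
[9] append(b, 1) — a=0,2,3 b=1,4 (map FFFFF...)
[10] unlink(a) — b=1,4 (map .F..F...)

blocks(b) = [1, 4]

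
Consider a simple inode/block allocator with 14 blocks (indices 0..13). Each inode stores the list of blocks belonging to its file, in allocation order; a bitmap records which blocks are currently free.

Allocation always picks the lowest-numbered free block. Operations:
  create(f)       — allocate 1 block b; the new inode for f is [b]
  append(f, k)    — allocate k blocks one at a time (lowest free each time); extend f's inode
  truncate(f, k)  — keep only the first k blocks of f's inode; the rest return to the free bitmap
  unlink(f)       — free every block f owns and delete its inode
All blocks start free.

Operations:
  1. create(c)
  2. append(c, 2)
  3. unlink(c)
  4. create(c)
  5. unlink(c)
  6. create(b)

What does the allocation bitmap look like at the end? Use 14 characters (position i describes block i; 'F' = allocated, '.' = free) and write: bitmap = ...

after create(c) → c:[0]  free=[F.............]
after append(c, 2) → c:[0, 1, 2]  free=[FFF...........]
after unlink(c) →   free=[..............]
after create(c) → c:[0]  free=[F.............]
after unlink(c) →   free=[..............]
after create(b) → b:[0]  free=[F.............]

bitmap = F.............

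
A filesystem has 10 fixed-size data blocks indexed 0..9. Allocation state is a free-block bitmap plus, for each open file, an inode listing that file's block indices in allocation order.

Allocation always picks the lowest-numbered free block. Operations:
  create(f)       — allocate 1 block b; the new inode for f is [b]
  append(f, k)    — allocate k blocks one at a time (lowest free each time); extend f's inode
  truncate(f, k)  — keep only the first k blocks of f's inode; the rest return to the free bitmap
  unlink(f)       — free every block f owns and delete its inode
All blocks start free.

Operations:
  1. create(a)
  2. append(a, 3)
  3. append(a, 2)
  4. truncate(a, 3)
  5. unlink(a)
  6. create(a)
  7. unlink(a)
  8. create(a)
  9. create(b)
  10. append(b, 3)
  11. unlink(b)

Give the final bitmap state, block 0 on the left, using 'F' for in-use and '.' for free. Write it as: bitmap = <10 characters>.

bitmap = F.........

  1. create(a)  ⇒  F.........  {a→[0]}
  2. append(a, 3)  ⇒  FFFF......  {a→[0, 1, 2, 3]}
  3. append(a, 2)  ⇒  FFFFFF....  {a→[0, 1, 2, 3, 4, 5]}
  4. truncate(a, 3)  ⇒  FFF.......  {a→[0, 1, 2]}
  5. unlink(a)  ⇒  ..........  {}
  6. create(a)  ⇒  F.........  {a→[0]}
  7. unlink(a)  ⇒  ..........  {}
  8. create(a)  ⇒  F.........  {a→[0]}
  9. create(b)  ⇒  FF........  {a→[0]; b→[1]}
  10. append(b, 3)  ⇒  FFFFF.....  {a→[0]; b→[1, 2, 3, 4]}
  11. unlink(b)  ⇒  F.........  {a→[0]}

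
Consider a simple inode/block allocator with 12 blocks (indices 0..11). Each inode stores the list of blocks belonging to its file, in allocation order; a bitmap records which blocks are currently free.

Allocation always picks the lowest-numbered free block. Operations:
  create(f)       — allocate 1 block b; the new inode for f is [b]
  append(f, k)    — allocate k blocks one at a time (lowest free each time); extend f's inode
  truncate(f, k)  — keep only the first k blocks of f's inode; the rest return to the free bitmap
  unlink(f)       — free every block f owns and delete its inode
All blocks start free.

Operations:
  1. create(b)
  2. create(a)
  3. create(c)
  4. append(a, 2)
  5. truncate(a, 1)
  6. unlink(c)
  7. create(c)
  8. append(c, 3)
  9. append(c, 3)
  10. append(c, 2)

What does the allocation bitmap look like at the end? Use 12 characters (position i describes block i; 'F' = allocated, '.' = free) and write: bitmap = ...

after create(b) → b:[0]  free=[F...........]
after create(a) → a:[1], b:[0]  free=[FF..........]
after create(c) → a:[1], b:[0], c:[2]  free=[FFF.........]
after append(a, 2) → a:[1, 3, 4], b:[0], c:[2]  free=[FFFFF.......]
after truncate(a, 1) → a:[1], b:[0], c:[2]  free=[FFF.........]
after unlink(c) → a:[1], b:[0]  free=[FF..........]
after create(c) → a:[1], b:[0], c:[2]  free=[FFF.........]
after append(c, 3) → a:[1], b:[0], c:[2, 3, 4, 5]  free=[FFFFFF......]
after append(c, 3) → a:[1], b:[0], c:[2, 3, 4, 5, 6, 7, 8]  free=[FFFFFFFFF...]
after append(c, 2) → a:[1], b:[0], c:[2, 3, 4, 5, 6, 7, 8, 9, 10]  free=[FFFFFFFFFFF.]

bitmap = FFFFFFFFFFF.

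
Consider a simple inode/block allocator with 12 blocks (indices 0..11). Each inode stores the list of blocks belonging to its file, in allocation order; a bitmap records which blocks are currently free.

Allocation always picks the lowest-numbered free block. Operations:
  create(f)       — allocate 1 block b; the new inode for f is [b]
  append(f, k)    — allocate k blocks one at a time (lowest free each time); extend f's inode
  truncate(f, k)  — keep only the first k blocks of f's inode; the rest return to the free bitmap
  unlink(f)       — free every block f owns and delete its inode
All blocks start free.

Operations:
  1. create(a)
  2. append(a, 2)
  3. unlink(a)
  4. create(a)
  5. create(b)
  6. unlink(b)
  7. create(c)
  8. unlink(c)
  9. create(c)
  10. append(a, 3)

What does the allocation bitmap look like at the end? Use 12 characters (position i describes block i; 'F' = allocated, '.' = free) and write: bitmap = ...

after create(a) → a:[0]  free=[F...........]
after append(a, 2) → a:[0, 1, 2]  free=[FFF.........]
after unlink(a) →   free=[............]
after create(a) → a:[0]  free=[F...........]
after create(b) → a:[0], b:[1]  free=[FF..........]
after unlink(b) → a:[0]  free=[F...........]
after create(c) → a:[0], c:[1]  free=[FF..........]
after unlink(c) → a:[0]  free=[F...........]
after create(c) → a:[0], c:[1]  free=[FF..........]
after append(a, 3) → a:[0, 2, 3, 4], c:[1]  free=[FFFFF.......]

bitmap = FFFFF.......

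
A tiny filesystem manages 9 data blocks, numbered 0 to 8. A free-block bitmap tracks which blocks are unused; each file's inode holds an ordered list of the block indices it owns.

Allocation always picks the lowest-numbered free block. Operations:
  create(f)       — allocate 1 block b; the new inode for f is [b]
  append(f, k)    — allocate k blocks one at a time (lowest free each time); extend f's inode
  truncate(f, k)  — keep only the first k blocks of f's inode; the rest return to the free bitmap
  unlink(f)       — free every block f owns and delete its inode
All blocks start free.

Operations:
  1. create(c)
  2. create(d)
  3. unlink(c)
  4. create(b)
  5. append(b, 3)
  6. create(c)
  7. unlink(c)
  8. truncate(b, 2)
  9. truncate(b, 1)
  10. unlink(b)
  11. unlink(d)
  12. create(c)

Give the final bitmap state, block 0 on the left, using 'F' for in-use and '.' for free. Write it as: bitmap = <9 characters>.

bitmap = F........

[1] create(c) — c=0 (map F........)
[2] create(d) — c=0 d=1 (map FF.......)
[3] unlink(c) — d=1 (map .F.......)
[4] create(b) — b=0 d=1 (map FF.......)
[5] append(b, 3) — b=0,2,3,4 d=1 (map FFFFF....)
[6] create(c) — b=0,2,3,4 c=5 d=1 (map FFFFFF...)
[7] unlink(c) — b=0,2,3,4 d=1 (map FFFFF....)
[8] truncate(b, 2) — b=0,2 d=1 (map FFF......)
[9] truncate(b, 1) — b=0 d=1 (map FF.......)
[10] unlink(b) — d=1 (map .F.......)
[11] unlink(d) —  (map .........)
[12] create(c) — c=0 (map F........)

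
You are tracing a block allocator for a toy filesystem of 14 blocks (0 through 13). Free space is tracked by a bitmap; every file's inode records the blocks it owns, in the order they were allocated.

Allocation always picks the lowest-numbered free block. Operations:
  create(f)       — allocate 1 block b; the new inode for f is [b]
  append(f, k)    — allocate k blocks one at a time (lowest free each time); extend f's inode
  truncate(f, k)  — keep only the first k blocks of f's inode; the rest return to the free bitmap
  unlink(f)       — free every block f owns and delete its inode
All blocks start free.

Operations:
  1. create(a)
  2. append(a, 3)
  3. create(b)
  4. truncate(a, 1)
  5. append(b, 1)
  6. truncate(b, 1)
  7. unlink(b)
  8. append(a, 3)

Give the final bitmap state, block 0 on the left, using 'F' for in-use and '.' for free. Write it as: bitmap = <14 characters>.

bitmap = FFFF..........

after create(a) → a:[0]  free=[F.............]
after append(a, 3) → a:[0, 1, 2, 3]  free=[FFFF..........]
after create(b) → a:[0, 1, 2, 3], b:[4]  free=[FFFFF.........]
after truncate(a, 1) → a:[0], b:[4]  free=[F...F.........]
after append(b, 1) → a:[0], b:[4, 1]  free=[FF..F.........]
after truncate(b, 1) → a:[0], b:[4]  free=[F...F.........]
after unlink(b) → a:[0]  free=[F.............]
after append(a, 3) → a:[0, 1, 2, 3]  free=[FFFF..........]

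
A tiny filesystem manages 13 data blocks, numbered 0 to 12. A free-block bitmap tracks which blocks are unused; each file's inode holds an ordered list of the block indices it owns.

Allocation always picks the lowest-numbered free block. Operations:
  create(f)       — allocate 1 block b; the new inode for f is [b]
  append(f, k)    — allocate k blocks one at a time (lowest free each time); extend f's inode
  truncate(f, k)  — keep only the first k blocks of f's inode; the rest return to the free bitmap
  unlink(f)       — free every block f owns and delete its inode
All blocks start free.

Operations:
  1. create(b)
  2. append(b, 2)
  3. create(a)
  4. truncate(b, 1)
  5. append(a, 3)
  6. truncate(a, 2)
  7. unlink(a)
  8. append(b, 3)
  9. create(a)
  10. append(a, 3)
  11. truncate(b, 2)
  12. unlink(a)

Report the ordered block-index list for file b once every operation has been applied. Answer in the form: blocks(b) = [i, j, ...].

  1. create(b)  ⇒  F............  {b→[0]}
  2. append(b, 2)  ⇒  FFF..........  {b→[0, 1, 2]}
  3. create(a)  ⇒  FFFF.........  {a→[3]; b→[0, 1, 2]}
  4. truncate(b, 1)  ⇒  F..F.........  {a→[3]; b→[0]}
  5. append(a, 3)  ⇒  FFFFF........  {a→[3, 1, 2, 4]; b→[0]}
  6. truncate(a, 2)  ⇒  FF.F.........  {a→[3, 1]; b→[0]}
  7. unlink(a)  ⇒  F............  {b→[0]}
  8. append(b, 3)  ⇒  FFFF.........  {b→[0, 1, 2, 3]}
  9. create(a)  ⇒  FFFFF........  {a→[4]; b→[0, 1, 2, 3]}
  10. append(a, 3)  ⇒  FFFFFFFF.....  {a→[4, 5, 6, 7]; b→[0, 1, 2, 3]}
  11. truncate(b, 2)  ⇒  FF..FFFF.....  {a→[4, 5, 6, 7]; b→[0, 1]}
  12. unlink(a)  ⇒  FF...........  {b→[0, 1]}

blocks(b) = [0, 1]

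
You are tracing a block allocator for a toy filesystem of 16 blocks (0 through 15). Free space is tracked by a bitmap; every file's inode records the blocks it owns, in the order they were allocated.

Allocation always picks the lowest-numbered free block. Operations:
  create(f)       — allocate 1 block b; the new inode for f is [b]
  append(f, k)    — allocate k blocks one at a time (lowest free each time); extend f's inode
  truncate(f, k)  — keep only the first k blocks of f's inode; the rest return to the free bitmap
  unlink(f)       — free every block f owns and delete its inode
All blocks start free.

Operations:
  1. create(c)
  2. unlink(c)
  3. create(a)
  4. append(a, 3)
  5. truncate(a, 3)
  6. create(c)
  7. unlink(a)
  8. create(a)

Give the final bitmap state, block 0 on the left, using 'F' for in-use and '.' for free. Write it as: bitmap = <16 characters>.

after create(c) → c:[0]  free=[F...............]
after unlink(c) →   free=[................]
after create(a) → a:[0]  free=[F...............]
after append(a, 3) → a:[0, 1, 2, 3]  free=[FFFF............]
after truncate(a, 3) → a:[0, 1, 2]  free=[FFF.............]
after create(c) → a:[0, 1, 2], c:[3]  free=[FFFF............]
after unlink(a) → c:[3]  free=[...F............]
after create(a) → a:[0], c:[3]  free=[F..F............]

bitmap = F..F............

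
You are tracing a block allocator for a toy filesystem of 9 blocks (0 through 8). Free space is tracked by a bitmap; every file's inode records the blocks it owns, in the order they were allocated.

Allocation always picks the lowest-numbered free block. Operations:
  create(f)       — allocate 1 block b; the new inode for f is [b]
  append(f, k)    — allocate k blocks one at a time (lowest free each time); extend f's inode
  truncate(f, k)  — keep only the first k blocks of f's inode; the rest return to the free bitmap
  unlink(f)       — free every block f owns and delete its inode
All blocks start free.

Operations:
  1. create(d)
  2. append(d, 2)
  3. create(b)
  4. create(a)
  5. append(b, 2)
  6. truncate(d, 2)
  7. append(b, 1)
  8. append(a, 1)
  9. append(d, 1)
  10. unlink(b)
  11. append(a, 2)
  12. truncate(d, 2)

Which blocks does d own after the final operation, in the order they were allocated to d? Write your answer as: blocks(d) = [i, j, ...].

blocks(d) = [0, 1]

create(d): bitmap=F........ | d=[0]
append(d, 2): bitmap=FFF...... | d=[0, 1, 2]
create(b): bitmap=FFFF..... | b=[3] d=[0, 1, 2]
create(a): bitmap=FFFFF.... | a=[4] b=[3] d=[0, 1, 2]
append(b, 2): bitmap=FFFFFFF.. | a=[4] b=[3, 5, 6] d=[0, 1, 2]
truncate(d, 2): bitmap=FF.FFFF.. | a=[4] b=[3, 5, 6] d=[0, 1]
append(b, 1): bitmap=FFFFFFF.. | a=[4] b=[3, 5, 6, 2] d=[0, 1]
append(a, 1): bitmap=FFFFFFFF. | a=[4, 7] b=[3, 5, 6, 2] d=[0, 1]
append(d, 1): bitmap=FFFFFFFFF | a=[4, 7] b=[3, 5, 6, 2] d=[0, 1, 8]
unlink(b): bitmap=FF..F..FF | a=[4, 7] d=[0, 1, 8]
append(a, 2): bitmap=FFFFF..FF | a=[4, 7, 2, 3] d=[0, 1, 8]
truncate(d, 2): bitmap=FFFFF..F. | a=[4, 7, 2, 3] d=[0, 1]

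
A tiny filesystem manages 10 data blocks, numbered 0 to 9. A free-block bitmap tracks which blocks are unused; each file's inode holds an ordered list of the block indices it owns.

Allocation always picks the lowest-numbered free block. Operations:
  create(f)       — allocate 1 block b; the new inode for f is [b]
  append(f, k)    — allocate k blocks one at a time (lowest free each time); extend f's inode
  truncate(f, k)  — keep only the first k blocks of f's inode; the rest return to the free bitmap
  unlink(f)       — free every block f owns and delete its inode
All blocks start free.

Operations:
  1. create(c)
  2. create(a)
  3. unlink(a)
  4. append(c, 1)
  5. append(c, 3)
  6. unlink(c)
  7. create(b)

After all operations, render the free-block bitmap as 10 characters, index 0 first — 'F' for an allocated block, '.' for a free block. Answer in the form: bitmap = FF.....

bitmap = F.........

after create(c) → c:[0]  free=[F.........]
after create(a) → a:[1], c:[0]  free=[FF........]
after unlink(a) → c:[0]  free=[F.........]
after append(c, 1) → c:[0, 1]  free=[FF........]
after append(c, 3) → c:[0, 1, 2, 3, 4]  free=[FFFFF.....]
after unlink(c) →   free=[..........]
after create(b) → b:[0]  free=[F.........]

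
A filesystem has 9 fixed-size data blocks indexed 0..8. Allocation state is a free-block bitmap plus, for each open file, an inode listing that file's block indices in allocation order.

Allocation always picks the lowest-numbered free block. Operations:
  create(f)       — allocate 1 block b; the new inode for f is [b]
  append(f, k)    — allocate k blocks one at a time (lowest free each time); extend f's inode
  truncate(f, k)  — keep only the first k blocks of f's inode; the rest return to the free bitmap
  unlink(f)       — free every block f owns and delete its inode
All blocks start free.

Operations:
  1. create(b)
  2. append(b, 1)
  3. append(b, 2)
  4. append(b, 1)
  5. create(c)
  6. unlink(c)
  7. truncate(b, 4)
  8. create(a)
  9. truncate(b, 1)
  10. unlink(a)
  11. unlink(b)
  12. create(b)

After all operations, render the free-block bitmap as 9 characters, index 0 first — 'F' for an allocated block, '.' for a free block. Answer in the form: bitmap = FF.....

bitmap = F........

  1. create(b)  ⇒  F........  {b→[0]}
  2. append(b, 1)  ⇒  FF.......  {b→[0, 1]}
  3. append(b, 2)  ⇒  FFFF.....  {b→[0, 1, 2, 3]}
  4. append(b, 1)  ⇒  FFFFF....  {b→[0, 1, 2, 3, 4]}
  5. create(c)  ⇒  FFFFFF...  {b→[0, 1, 2, 3, 4]; c→[5]}
  6. unlink(c)  ⇒  FFFFF....  {b→[0, 1, 2, 3, 4]}
  7. truncate(b, 4)  ⇒  FFFF.....  {b→[0, 1, 2, 3]}
  8. create(a)  ⇒  FFFFF....  {a→[4]; b→[0, 1, 2, 3]}
  9. truncate(b, 1)  ⇒  F...F....  {a→[4]; b→[0]}
  10. unlink(a)  ⇒  F........  {b→[0]}
  11. unlink(b)  ⇒  .........  {}
  12. create(b)  ⇒  F........  {b→[0]}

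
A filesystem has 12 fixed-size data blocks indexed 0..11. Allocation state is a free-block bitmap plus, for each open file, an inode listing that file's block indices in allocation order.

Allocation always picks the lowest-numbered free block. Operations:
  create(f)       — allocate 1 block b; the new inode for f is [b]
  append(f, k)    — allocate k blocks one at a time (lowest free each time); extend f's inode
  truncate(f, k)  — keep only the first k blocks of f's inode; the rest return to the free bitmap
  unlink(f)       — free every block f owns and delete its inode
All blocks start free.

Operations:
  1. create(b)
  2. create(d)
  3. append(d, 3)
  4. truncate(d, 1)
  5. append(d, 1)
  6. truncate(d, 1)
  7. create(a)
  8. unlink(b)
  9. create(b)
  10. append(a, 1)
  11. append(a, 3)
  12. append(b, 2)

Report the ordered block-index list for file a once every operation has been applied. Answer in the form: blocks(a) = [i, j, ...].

create(b): bitmap=F........... | b=[0]
create(d): bitmap=FF.......... | b=[0] d=[1]
append(d, 3): bitmap=FFFFF....... | b=[0] d=[1, 2, 3, 4]
truncate(d, 1): bitmap=FF.......... | b=[0] d=[1]
append(d, 1): bitmap=FFF......... | b=[0] d=[1, 2]
truncate(d, 1): bitmap=FF.......... | b=[0] d=[1]
create(a): bitmap=FFF......... | a=[2] b=[0] d=[1]
unlink(b): bitmap=.FF......... | a=[2] d=[1]
create(b): bitmap=FFF......... | a=[2] b=[0] d=[1]
append(a, 1): bitmap=FFFF........ | a=[2, 3] b=[0] d=[1]
append(a, 3): bitmap=FFFFFFF..... | a=[2, 3, 4, 5, 6] b=[0] d=[1]
append(b, 2): bitmap=FFFFFFFFF... | a=[2, 3, 4, 5, 6] b=[0, 7, 8] d=[1]

blocks(a) = [2, 3, 4, 5, 6]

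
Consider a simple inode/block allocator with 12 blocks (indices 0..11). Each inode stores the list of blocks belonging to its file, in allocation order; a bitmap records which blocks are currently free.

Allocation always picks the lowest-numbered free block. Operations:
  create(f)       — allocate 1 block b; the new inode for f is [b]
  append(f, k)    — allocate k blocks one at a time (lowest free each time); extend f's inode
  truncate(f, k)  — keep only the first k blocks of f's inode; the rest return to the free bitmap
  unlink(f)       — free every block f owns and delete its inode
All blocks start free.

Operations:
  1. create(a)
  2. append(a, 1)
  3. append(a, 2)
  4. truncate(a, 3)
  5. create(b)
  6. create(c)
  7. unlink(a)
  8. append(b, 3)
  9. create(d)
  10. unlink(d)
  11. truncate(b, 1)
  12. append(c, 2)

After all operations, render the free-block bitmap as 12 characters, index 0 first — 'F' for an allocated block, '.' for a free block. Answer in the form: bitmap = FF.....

bitmap = FF.FF.......

  1. create(a)  ⇒  F...........  {a→[0]}
  2. append(a, 1)  ⇒  FF..........  {a→[0, 1]}
  3. append(a, 2)  ⇒  FFFF........  {a→[0, 1, 2, 3]}
  4. truncate(a, 3)  ⇒  FFF.........  {a→[0, 1, 2]}
  5. create(b)  ⇒  FFFF........  {a→[0, 1, 2]; b→[3]}
  6. create(c)  ⇒  FFFFF.......  {a→[0, 1, 2]; b→[3]; c→[4]}
  7. unlink(a)  ⇒  ...FF.......  {b→[3]; c→[4]}
  8. append(b, 3)  ⇒  FFFFF.......  {b→[3, 0, 1, 2]; c→[4]}
  9. create(d)  ⇒  FFFFFF......  {b→[3, 0, 1, 2]; c→[4]; d→[5]}
  10. unlink(d)  ⇒  FFFFF.......  {b→[3, 0, 1, 2]; c→[4]}
  11. truncate(b, 1)  ⇒  ...FF.......  {b→[3]; c→[4]}
  12. append(c, 2)  ⇒  FF.FF.......  {b→[3]; c→[4, 0, 1]}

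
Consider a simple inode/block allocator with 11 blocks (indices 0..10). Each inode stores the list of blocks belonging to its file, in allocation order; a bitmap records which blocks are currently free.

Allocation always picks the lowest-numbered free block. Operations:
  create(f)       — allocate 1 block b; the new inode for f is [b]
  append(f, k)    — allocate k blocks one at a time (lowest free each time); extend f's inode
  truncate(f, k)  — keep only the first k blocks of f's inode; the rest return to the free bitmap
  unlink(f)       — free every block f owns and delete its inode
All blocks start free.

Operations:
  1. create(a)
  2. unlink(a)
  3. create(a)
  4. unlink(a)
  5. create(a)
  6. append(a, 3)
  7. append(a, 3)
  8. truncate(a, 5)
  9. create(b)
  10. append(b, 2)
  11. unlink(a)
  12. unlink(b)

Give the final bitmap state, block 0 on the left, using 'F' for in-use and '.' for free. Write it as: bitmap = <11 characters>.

bitmap = ...........

after create(a) → a:[0]  free=[F..........]
after unlink(a) →   free=[...........]
after create(a) → a:[0]  free=[F..........]
after unlink(a) →   free=[...........]
after create(a) → a:[0]  free=[F..........]
after append(a, 3) → a:[0, 1, 2, 3]  free=[FFFF.......]
after append(a, 3) → a:[0, 1, 2, 3, 4, 5, 6]  free=[FFFFFFF....]
after truncate(a, 5) → a:[0, 1, 2, 3, 4]  free=[FFFFF......]
after create(b) → a:[0, 1, 2, 3, 4], b:[5]  free=[FFFFFF.....]
after append(b, 2) → a:[0, 1, 2, 3, 4], b:[5, 6, 7]  free=[FFFFFFFF...]
after unlink(a) → b:[5, 6, 7]  free=[.....FFF...]
after unlink(b) →   free=[...........]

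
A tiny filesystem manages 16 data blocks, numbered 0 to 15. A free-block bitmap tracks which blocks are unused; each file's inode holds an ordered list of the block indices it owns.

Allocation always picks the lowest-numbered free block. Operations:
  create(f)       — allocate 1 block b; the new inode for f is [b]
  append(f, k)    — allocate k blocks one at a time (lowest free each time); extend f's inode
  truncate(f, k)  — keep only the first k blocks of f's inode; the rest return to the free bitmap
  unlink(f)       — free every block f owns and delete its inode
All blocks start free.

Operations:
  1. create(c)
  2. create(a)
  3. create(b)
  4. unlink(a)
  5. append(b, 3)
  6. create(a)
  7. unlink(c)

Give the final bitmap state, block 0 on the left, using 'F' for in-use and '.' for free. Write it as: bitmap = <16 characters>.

bitmap = .FFFFF..........

  1. create(c)  ⇒  F...............  {c→[0]}
  2. create(a)  ⇒  FF..............  {a→[1]; c→[0]}
  3. create(b)  ⇒  FFF.............  {a→[1]; b→[2]; c→[0]}
  4. unlink(a)  ⇒  F.F.............  {b→[2]; c→[0]}
  5. append(b, 3)  ⇒  FFFFF...........  {b→[2, 1, 3, 4]; c→[0]}
  6. create(a)  ⇒  FFFFFF..........  {a→[5]; b→[2, 1, 3, 4]; c→[0]}
  7. unlink(c)  ⇒  .FFFFF..........  {a→[5]; b→[2, 1, 3, 4]}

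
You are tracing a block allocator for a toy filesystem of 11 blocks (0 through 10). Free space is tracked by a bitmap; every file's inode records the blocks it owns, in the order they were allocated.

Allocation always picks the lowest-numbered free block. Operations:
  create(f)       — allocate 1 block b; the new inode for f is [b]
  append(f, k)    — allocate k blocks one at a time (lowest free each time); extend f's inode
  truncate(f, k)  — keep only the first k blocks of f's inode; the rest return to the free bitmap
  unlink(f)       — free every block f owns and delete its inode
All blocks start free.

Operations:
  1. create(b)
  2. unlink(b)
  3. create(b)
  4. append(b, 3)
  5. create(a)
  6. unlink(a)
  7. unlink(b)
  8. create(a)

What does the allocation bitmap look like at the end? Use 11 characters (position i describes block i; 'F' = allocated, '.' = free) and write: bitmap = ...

[1] create(b) — b=0 (map F..........)
[2] unlink(b) —  (map ...........)
[3] create(b) — b=0 (map F..........)
[4] append(b, 3) — b=0,1,2,3 (map FFFF.......)
[5] create(a) — a=4 b=0,1,2,3 (map FFFFF......)
[6] unlink(a) — b=0,1,2,3 (map FFFF.......)
[7] unlink(b) —  (map ...........)
[8] create(a) — a=0 (map F..........)

bitmap = F..........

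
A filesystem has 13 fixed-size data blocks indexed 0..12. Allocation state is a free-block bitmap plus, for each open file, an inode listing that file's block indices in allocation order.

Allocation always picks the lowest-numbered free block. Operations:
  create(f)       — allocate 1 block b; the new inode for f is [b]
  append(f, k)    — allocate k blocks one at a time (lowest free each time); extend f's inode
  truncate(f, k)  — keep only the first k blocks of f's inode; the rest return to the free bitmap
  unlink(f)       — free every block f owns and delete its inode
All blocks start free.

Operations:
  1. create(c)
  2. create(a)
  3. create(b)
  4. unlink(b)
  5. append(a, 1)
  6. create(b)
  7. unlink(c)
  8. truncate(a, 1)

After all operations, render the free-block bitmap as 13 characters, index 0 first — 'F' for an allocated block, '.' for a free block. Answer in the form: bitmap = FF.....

  1. create(c)  ⇒  F............  {c→[0]}
  2. create(a)  ⇒  FF...........  {a→[1]; c→[0]}
  3. create(b)  ⇒  FFF..........  {a→[1]; b→[2]; c→[0]}
  4. unlink(b)  ⇒  FF...........  {a→[1]; c→[0]}
  5. append(a, 1)  ⇒  FFF..........  {a→[1, 2]; c→[0]}
  6. create(b)  ⇒  FFFF.........  {a→[1, 2]; b→[3]; c→[0]}
  7. unlink(c)  ⇒  .FFF.........  {a→[1, 2]; b→[3]}
  8. truncate(a, 1)  ⇒  .F.F.........  {a→[1]; b→[3]}

bitmap = .F.F.........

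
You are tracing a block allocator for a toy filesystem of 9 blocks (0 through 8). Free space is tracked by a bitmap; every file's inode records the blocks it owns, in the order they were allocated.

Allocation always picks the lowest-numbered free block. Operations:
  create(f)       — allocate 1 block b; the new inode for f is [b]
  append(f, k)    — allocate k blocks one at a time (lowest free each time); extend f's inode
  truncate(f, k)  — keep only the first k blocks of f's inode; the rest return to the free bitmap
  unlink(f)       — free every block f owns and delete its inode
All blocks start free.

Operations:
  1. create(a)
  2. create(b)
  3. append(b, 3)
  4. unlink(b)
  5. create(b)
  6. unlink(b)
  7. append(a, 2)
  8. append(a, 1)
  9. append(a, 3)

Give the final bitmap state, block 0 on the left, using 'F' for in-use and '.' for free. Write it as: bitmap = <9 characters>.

bitmap = FFFFFFF..

[1] create(a) — a=0 (map F........)
[2] create(b) — a=0 b=1 (map FF.......)
[3] append(b, 3) — a=0 b=1,2,3,4 (map FFFFF....)
[4] unlink(b) — a=0 (map F........)
[5] create(b) — a=0 b=1 (map FF.......)
[6] unlink(b) — a=0 (map F........)
[7] append(a, 2) — a=0,1,2 (map FFF......)
[8] append(a, 1) — a=0,1,2,3 (map FFFF.....)
[9] append(a, 3) — a=0,1,2,3,4,5,6 (map FFFFFFF..)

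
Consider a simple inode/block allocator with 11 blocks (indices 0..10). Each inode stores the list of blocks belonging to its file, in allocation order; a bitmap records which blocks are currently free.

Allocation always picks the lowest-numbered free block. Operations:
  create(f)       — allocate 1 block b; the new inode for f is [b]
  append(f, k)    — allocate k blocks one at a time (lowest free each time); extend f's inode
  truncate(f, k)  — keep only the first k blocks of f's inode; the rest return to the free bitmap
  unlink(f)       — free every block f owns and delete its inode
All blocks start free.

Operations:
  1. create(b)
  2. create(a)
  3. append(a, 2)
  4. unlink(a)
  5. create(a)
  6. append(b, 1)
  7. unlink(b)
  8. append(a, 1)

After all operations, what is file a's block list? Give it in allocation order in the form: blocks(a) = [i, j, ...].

  1. create(b)  ⇒  F..........  {b→[0]}
  2. create(a)  ⇒  FF.........  {a→[1]; b→[0]}
  3. append(a, 2)  ⇒  FFFF.......  {a→[1, 2, 3]; b→[0]}
  4. unlink(a)  ⇒  F..........  {b→[0]}
  5. create(a)  ⇒  FF.........  {a→[1]; b→[0]}
  6. append(b, 1)  ⇒  FFF........  {a→[1]; b→[0, 2]}
  7. unlink(b)  ⇒  .F.........  {a→[1]}
  8. append(a, 1)  ⇒  FF.........  {a→[1, 0]}

blocks(a) = [1, 0]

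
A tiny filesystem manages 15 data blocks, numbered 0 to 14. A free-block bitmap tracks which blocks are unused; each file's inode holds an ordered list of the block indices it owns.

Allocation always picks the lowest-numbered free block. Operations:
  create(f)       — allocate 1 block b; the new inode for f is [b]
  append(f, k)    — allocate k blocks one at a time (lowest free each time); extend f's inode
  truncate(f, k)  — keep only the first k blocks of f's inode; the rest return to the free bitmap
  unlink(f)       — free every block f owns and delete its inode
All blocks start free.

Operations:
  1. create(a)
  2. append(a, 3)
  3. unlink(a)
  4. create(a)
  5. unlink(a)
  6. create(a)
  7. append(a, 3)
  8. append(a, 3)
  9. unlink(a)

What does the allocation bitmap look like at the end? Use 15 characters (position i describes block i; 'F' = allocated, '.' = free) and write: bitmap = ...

bitmap = ...............

after create(a) → a:[0]  free=[F..............]
after append(a, 3) → a:[0, 1, 2, 3]  free=[FFFF...........]
after unlink(a) →   free=[...............]
after create(a) → a:[0]  free=[F..............]
after unlink(a) →   free=[...............]
after create(a) → a:[0]  free=[F..............]
after append(a, 3) → a:[0, 1, 2, 3]  free=[FFFF...........]
after append(a, 3) → a:[0, 1, 2, 3, 4, 5, 6]  free=[FFFFFFF........]
after unlink(a) →   free=[...............]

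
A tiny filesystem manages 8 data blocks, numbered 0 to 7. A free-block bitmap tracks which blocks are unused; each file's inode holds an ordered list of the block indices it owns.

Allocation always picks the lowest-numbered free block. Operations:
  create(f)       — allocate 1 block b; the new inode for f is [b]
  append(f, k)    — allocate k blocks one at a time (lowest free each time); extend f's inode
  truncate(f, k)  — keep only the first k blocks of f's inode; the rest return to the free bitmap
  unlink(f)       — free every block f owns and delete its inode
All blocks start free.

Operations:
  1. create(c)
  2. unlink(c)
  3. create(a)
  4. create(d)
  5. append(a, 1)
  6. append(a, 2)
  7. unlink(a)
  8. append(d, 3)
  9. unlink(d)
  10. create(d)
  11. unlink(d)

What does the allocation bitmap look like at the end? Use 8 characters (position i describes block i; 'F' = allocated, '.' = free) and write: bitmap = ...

create(c): bitmap=F....... | c=[0]
unlink(c): bitmap=........ | 
create(a): bitmap=F....... | a=[0]
create(d): bitmap=FF...... | a=[0] d=[1]
append(a, 1): bitmap=FFF..... | a=[0, 2] d=[1]
append(a, 2): bitmap=FFFFF... | a=[0, 2, 3, 4] d=[1]
unlink(a): bitmap=.F...... | d=[1]
append(d, 3): bitmap=FFFF.... | d=[1, 0, 2, 3]
unlink(d): bitmap=........ | 
create(d): bitmap=F....... | d=[0]
unlink(d): bitmap=........ | 

bitmap = ........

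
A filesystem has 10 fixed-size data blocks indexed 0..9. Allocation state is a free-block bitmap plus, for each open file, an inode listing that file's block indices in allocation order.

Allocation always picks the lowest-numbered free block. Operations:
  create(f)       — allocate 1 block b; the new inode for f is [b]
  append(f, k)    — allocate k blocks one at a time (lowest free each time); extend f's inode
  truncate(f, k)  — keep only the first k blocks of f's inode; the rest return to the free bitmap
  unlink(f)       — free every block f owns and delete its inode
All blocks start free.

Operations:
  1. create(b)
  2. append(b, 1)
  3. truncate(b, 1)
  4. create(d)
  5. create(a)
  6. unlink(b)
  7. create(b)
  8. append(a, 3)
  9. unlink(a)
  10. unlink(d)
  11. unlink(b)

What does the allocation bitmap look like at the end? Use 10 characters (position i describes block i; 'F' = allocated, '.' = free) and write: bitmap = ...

after create(b) → b:[0]  free=[F.........]
after append(b, 1) → b:[0, 1]  free=[FF........]
after truncate(b, 1) → b:[0]  free=[F.........]
after create(d) → b:[0], d:[1]  free=[FF........]
after create(a) → a:[2], b:[0], d:[1]  free=[FFF.......]
after unlink(b) → a:[2], d:[1]  free=[.FF.......]
after create(b) → a:[2], b:[0], d:[1]  free=[FFF.......]
after append(a, 3) → a:[2, 3, 4, 5], b:[0], d:[1]  free=[FFFFFF....]
after unlink(a) → b:[0], d:[1]  free=[FF........]
after unlink(d) → b:[0]  free=[F.........]
after unlink(b) →   free=[..........]

bitmap = ..........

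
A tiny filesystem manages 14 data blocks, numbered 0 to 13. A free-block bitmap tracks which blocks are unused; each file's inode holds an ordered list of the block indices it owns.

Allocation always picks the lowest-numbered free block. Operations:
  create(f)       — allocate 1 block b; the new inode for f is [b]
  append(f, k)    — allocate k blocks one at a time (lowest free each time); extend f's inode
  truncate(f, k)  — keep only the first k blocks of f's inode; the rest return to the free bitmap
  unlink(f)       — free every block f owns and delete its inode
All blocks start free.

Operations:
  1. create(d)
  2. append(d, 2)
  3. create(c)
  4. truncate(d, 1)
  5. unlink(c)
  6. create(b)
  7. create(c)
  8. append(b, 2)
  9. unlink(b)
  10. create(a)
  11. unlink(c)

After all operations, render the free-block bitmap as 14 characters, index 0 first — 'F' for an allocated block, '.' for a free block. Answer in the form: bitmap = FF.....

bitmap = FF............

create(d): bitmap=F............. | d=[0]
append(d, 2): bitmap=FFF........... | d=[0, 1, 2]
create(c): bitmap=FFFF.......... | c=[3] d=[0, 1, 2]
truncate(d, 1): bitmap=F..F.......... | c=[3] d=[0]
unlink(c): bitmap=F............. | d=[0]
create(b): bitmap=FF............ | b=[1] d=[0]
create(c): bitmap=FFF........... | b=[1] c=[2] d=[0]
append(b, 2): bitmap=FFFFF......... | b=[1, 3, 4] c=[2] d=[0]
unlink(b): bitmap=F.F........... | c=[2] d=[0]
create(a): bitmap=FFF........... | a=[1] c=[2] d=[0]
unlink(c): bitmap=FF............ | a=[1] d=[0]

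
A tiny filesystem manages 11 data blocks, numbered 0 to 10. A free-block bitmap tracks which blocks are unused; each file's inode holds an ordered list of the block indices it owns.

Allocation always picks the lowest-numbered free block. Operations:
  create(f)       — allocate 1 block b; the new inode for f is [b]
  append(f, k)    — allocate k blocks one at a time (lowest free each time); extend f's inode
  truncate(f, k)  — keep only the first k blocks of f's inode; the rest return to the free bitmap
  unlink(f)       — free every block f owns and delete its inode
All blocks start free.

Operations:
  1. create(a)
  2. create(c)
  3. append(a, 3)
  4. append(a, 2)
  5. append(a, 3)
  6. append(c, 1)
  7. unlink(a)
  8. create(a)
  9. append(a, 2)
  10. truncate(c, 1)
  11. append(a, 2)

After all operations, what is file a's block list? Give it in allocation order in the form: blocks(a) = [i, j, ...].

blocks(a) = [0, 2, 3, 4, 5]

[1] create(a) — a=0 (map F..........)
[2] create(c) — a=0 c=1 (map FF.........)
[3] append(a, 3) — a=0,2,3,4 c=1 (map FFFFF......)
[4] append(a, 2) — a=0,2,3,4,5,6 c=1 (map FFFFFFF....)
[5] append(a, 3) — a=0,2,3,4,5,6,7,8,9 c=1 (map FFFFFFFFFF.)
[6] append(c, 1) — a=0,2,3,4,5,6,7,8,9 c=1,10 (map FFFFFFFFFFF)
[7] unlink(a) — c=1,10 (map .F........F)
[8] create(a) — a=0 c=1,10 (map FF........F)
[9] append(a, 2) — a=0,2,3 c=1,10 (map FFFF......F)
[10] truncate(c, 1) — a=0,2,3 c=1 (map FFFF.......)
[11] append(a, 2) — a=0,2,3,4,5 c=1 (map FFFFFF.....)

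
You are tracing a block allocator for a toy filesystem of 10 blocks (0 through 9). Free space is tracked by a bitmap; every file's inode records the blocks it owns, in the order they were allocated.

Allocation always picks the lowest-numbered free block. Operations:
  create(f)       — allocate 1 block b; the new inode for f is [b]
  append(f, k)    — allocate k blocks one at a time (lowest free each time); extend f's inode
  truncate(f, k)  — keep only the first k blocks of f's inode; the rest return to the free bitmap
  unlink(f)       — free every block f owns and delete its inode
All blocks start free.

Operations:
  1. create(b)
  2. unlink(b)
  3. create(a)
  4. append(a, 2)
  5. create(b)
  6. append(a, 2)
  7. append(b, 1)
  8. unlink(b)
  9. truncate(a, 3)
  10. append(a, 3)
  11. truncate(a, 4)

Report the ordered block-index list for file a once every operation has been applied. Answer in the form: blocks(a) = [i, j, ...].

blocks(a) = [0, 1, 2, 3]

after create(b) → b:[0]  free=[F.........]
after unlink(b) →   free=[..........]
after create(a) → a:[0]  free=[F.........]
after append(a, 2) → a:[0, 1, 2]  free=[FFF.......]
after create(b) → a:[0, 1, 2], b:[3]  free=[FFFF......]
after append(a, 2) → a:[0, 1, 2, 4, 5], b:[3]  free=[FFFFFF....]
after append(b, 1) → a:[0, 1, 2, 4, 5], b:[3, 6]  free=[FFFFFFF...]
after unlink(b) → a:[0, 1, 2, 4, 5]  free=[FFF.FF....]
after truncate(a, 3) → a:[0, 1, 2]  free=[FFF.......]
after append(a, 3) → a:[0, 1, 2, 3, 4, 5]  free=[FFFFFF....]
after truncate(a, 4) → a:[0, 1, 2, 3]  free=[FFFF......]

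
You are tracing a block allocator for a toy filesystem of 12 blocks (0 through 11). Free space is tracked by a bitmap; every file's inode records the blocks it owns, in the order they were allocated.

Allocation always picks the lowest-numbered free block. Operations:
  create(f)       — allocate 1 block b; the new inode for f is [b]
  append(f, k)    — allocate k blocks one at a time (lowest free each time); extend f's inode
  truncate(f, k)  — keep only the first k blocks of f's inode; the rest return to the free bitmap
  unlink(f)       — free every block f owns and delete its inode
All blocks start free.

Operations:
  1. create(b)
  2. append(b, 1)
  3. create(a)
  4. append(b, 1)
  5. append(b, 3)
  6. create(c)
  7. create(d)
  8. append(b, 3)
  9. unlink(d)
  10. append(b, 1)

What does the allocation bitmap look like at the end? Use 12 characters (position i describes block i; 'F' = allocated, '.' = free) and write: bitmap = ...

after create(b) → b:[0]  free=[F...........]
after append(b, 1) → b:[0, 1]  free=[FF..........]
after create(a) → a:[2], b:[0, 1]  free=[FFF.........]
after append(b, 1) → a:[2], b:[0, 1, 3]  free=[FFFF........]
after append(b, 3) → a:[2], b:[0, 1, 3, 4, 5, 6]  free=[FFFFFFF.....]
after create(c) → a:[2], b:[0, 1, 3, 4, 5, 6], c:[7]  free=[FFFFFFFF....]
after create(d) → a:[2], b:[0, 1, 3, 4, 5, 6], c:[7], d:[8]  free=[FFFFFFFFF...]
after append(b, 3) → a:[2], b:[0, 1, 3, 4, 5, 6, 9, 10, 11], c:[7], d:[8]  free=[FFFFFFFFFFFF]
after unlink(d) → a:[2], b:[0, 1, 3, 4, 5, 6, 9, 10, 11], c:[7]  free=[FFFFFFFF.FFF]
after append(b, 1) → a:[2], b:[0, 1, 3, 4, 5, 6, 9, 10, 11, 8], c:[7]  free=[FFFFFFFFFFFF]

bitmap = FFFFFFFFFFFF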